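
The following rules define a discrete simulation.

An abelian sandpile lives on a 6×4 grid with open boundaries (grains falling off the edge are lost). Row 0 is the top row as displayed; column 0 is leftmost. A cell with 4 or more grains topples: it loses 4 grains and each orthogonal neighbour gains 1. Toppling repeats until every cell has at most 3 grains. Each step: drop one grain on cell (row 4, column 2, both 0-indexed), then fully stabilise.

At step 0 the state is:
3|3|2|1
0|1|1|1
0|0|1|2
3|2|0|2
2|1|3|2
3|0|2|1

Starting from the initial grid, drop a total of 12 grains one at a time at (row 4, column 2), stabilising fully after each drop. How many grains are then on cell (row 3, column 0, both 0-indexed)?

gen 0: 3|3|2|1
0|1|1|1
0|0|1|2
3|2|0|2
2|1|3|2
3|0|2|1
gen 1: 3|3|2|1
0|1|1|1
0|0|1|2
3|2|1|2
2|2|0|3
3|0|3|1
gen 2: 3|3|2|1
0|1|1|1
0|0|1|2
3|2|1|2
2|2|1|3
3|0|3|1
gen 3: 3|3|2|1
0|1|1|1
0|0|1|2
3|2|1|2
2|2|2|3
3|0|3|1
gen 4: 3|3|2|1
0|1|1|1
0|0|1|2
3|2|1|2
2|2|3|3
3|0|3|1
gen 5: 3|3|2|1
0|1|1|1
0|0|1|2
3|2|2|3
2|3|2|0
3|1|0|3
gen 6: 3|3|2|1
0|1|1|1
0|0|1|2
3|2|2|3
2|3|3|0
3|1|0|3
gen 7: 3|3|2|1
0|1|1|1
0|0|1|2
3|3|3|3
3|0|1|1
3|2|1|3
gen 8: 3|3|2|1
0|1|1|1
0|0|1|2
3|3|3|3
3|0|2|1
3|2|1|3
gen 9: 3|3|2|1
0|1|1|1
0|0|1|2
3|3|3|3
3|0|3|1
3|2|1|3
gen 10: 3|3|2|1
0|1|1|1
1|1|2|3
1|1|2|0
1|3|1|3
0|3|2|3
gen 11: 3|3|2|1
0|1|1|1
1|1|2|3
1|1|2|0
1|3|2|3
0|3|2|3
gen 12: 3|3|2|1
0|1|1|1
1|1|2|3
1|1|2|0
1|3|3|3
0|3|2|3

1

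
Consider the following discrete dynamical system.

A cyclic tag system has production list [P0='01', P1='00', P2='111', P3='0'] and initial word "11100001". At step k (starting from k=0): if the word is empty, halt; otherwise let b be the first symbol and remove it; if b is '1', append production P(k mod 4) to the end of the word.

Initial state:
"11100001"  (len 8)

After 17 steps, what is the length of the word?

8

gen 0: "11100001"  (len 8)
gen 1: "110000101"  (len 9)
gen 2: "1000010100"  (len 10)
gen 3: "000010100111"  (len 12)
gen 4: "00010100111"  (len 11)
gen 5: "0010100111"  (len 10)
gen 6: "010100111"  (len 9)
gen 7: "10100111"  (len 8)
gen 8: "01001110"  (len 8)
gen 9: "1001110"  (len 7)
gen 10: "00111000"  (len 8)
gen 11: "0111000"  (len 7)
gen 12: "111000"  (len 6)
gen 13: "1100001"  (len 7)
gen 14: "10000100"  (len 8)
gen 15: "0000100111"  (len 10)
gen 16: "000100111"  (len 9)
gen 17: "00100111"  (len 8)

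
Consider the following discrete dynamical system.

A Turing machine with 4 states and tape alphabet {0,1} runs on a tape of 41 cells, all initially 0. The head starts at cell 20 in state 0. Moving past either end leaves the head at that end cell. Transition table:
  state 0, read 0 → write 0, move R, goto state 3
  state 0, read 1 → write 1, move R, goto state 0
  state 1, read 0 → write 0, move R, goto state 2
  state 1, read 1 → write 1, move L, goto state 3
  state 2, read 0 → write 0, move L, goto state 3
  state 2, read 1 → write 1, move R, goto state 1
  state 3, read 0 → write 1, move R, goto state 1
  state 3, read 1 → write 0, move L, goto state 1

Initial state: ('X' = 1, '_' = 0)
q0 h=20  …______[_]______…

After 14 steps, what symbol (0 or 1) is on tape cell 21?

0) q0 h=20  …______[_]______…
1) q3 h=21  …______[_]______…
2) q1 h=22  …_____X[_]______…
3) q2 h=23  …____X_[_]______…
4) q3 h=22  …_____X[_]______…
5) q1 h=23  …____XX[_]______…
6) q2 h=24  …___XX_[_]______…
7) q3 h=23  …____XX[_]______…
8) q1 h=24  …___XXX[_]______…
9) q2 h=25  …__XXX_[_]______…
10) q3 h=24  …___XXX[_]______…
11) q1 h=25  …__XXXX[_]______…
12) q2 h=26  …_XXXX_[_]______…
13) q3 h=25  …__XXXX[_]______…
14) q1 h=26  …_XXXXX[_]______…

1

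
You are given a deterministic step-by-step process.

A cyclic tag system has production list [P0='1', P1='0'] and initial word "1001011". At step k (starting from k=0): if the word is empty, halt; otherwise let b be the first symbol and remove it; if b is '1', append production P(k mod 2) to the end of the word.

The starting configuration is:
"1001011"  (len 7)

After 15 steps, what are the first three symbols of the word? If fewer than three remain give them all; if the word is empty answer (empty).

k=0  "1001011"  (len 7)
k=1  "0010111"  (len 7)
k=2  "010111"  (len 6)
k=3  "10111"  (len 5)
k=4  "01110"  (len 5)
k=5  "1110"  (len 4)
k=6  "1100"  (len 4)
k=7  "1001"  (len 4)
k=8  "0010"  (len 4)
k=9  "010"  (len 3)
k=10  "10"  (len 2)
k=11  "01"  (len 2)
k=12  "1"  (len 1)
k=13  "1"  (len 1)
k=14  "0"  (len 1)
k=15  (halted — word empty)

(empty)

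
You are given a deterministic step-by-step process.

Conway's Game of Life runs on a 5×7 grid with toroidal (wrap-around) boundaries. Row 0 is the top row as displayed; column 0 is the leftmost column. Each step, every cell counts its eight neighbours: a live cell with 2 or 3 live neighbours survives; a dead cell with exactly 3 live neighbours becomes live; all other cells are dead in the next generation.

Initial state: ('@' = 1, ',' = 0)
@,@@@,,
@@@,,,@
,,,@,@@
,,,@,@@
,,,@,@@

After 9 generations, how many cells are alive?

4

k=0  @,@@@,,
@@@,,,@
,,,@,@@
,,,@,@@
,,,@,@@
k=1  ,,,,@,,
,,,,,,,
,@,@,,,
@,@@,,,
@,,,,,,
k=2  ,,,,,,,
,,,,,,,
,@,@,,,
@,@@,,,
,@,@,,,
k=3  ,,,,,,,
,,,,,,,
,@,@,,,
@,,@@,,
,@,@,,,
k=4  ,,,,,,,
,,,,,,,
,,@@@,,
@@,@@,,
,,@@@,,
k=5  ,,,@,,,
,,,@,,,
,@@,@,,
,@,,,@,
,@@,@,,
k=6  ,,,@@,,
,,,@@,,
,@@@@,,
@,,,@@,
,@@@@,,
k=7  ,,,,,@,
,,,,,@,
,@@,,,,
@,,,,@,
,@@,,,,
k=8  ,,,,,,,
,,,,,,,
,@,,,,@
@,,,,,,
,@,,,,@
k=9  ,,,,,,,
,,,,,,,
@,,,,,,
,@,,,,@
@,,,,,,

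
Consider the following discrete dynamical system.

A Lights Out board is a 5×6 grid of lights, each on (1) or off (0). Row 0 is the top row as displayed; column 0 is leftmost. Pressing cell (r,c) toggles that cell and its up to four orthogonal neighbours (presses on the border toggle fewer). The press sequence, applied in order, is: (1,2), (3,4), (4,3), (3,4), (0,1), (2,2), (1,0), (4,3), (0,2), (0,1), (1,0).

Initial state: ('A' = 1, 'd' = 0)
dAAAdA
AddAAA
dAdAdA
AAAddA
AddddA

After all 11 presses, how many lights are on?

step 0: dAAAdA
AddAAA
dAdAdA
AAAddA
AddddA
step 1: dAdAdA
AAAdAA
dAAAdA
AAAddA
AddddA
step 2: dAdAdA
AAAdAA
dAAAAA
AAAAAd
AdddAA
step 3: dAdAdA
AAAdAA
dAAAAA
AAAdAd
AdAAdA
step 4: dAdAdA
AAAdAA
dAAAdA
AAAAdA
AdAAAA
step 5: AdAAdA
AdAdAA
dAAAdA
AAAAdA
AdAAAA
step 6: AdAAdA
AdddAA
dddddA
AAdAdA
AdAAAA
step 7: ddAAdA
dAddAA
AddddA
AAdAdA
AdAAAA
step 8: ddAAdA
dAddAA
AddddA
AAdddA
AddddA
step 9: dAdddA
dAAdAA
AddddA
AAdddA
AddddA
step 10: AdAddA
ddAdAA
AddddA
AAdddA
AddddA
step 11: ddAddA
AAAdAA
dddddA
AAdddA
AddddA

13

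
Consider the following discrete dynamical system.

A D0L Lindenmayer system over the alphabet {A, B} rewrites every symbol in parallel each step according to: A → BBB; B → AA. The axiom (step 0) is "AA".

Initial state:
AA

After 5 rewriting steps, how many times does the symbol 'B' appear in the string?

216

k=0  AA
k=1  BBBBBB
k=2  AAAAAAAAAAAA
k=3  BBBBBBBBBBBBBBBBBBBBBBBBBBBBBBBBBBBB
k=4  AAAAAAAAAAAAAAAAAAAAAAAAAAAAAAAAAAAAAAAAAAAAAAAAAAAAAAAAAAAAAAAAAAAAAAAA
k=5  BBBBBBBBBBBBBBBBBBBBBBBBBBBBBBBBBBBBBBBBBBBBBBBBBBBBBBBBBB…BBBBBBBBBBBBBBBBBBBBBBBBBBBBBBBBBBBBBBBBBBBBBBBBBBBBBBBBBB  (len 216)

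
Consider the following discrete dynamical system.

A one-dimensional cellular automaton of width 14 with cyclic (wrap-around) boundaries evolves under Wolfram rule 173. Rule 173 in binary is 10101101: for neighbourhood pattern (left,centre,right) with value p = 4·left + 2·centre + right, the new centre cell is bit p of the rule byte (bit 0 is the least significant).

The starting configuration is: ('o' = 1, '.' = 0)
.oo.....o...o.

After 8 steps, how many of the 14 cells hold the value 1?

8

gen 0: .oo.....o...o.
gen 1: .o..ooo.o.o.o.
gen 2: .o..oo.oooooo.
gen 3: .o..o.oooooo..
gen 4: .o..ooooooo..o
gen 5: oo..oooooo...o
gen 6: o...ooooo..o.o
gen 7: ..o.oooo...ooo
gen 8: ..ooooo..o.oo.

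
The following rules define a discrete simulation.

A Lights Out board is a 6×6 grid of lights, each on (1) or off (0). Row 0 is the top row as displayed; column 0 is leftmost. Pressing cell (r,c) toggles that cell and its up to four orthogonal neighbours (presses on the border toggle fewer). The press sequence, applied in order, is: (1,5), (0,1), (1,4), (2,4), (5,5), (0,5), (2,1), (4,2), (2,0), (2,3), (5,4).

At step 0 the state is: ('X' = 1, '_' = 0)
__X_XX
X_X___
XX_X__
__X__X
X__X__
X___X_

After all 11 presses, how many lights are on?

gen 0: __X_XX
X_X___
XX_X__
__X__X
X__X__
X___X_
gen 1: __X_X_
X_X_XX
XX_X_X
__X__X
X__X__
X___X_
gen 2: XX__X_
XXX_XX
XX_X_X
__X__X
X__X__
X___X_
gen 3: XX____
XXXX__
XX_XXX
__X__X
X__X__
X___X_
gen 4: XX____
XXXXX_
XX____
__X_XX
X__X__
X___X_
gen 5: XX____
XXXXX_
XX____
__X_XX
X__X_X
X____X
gen 6: XX__XX
XXXXXX
XX____
__X_XX
X__X_X
X____X
gen 7: XX__XX
X_XXXX
__X___
_XX_XX
X__X_X
X____X
gen 8: XX__XX
X_XXXX
__X___
_X__XX
XXX__X
X_X__X
gen 9: XX__XX
__XXXX
XXX___
XX__XX
XXX__X
X_X__X
gen 10: XX__XX
__X_XX
XX_XX_
XX_XXX
XXX__X
X_X__X
gen 11: XX__XX
__X_XX
XX_XX_
XX_XXX
XXX_XX
X_XXX_

25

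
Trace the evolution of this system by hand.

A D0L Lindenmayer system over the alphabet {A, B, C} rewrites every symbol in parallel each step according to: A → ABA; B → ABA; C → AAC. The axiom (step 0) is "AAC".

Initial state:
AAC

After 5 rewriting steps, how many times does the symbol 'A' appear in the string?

0) AAC
1) ABAABAAAC
2) ABAABAABAABAABAABAABAABAAAC
3) ABAABAABAABAABAABAABAABAABAABAABAABAABAABAABAABAABAABAABAABAABAABAABAABAABAABAAAC
4) ABAABAABAABAABAABAABAABAABAABAABAABAABAABAABAABAABAABAABAA…AABAABAABAABAABAABAABAABAABAABAABAABAABAABAABAABAABAABAAAC  (len 243)
5) ABAABAABAABAABAABAABAABAABAABAABAABAABAABAABAABAABAABAABAA…AABAABAABAABAABAABAABAABAABAABAABAABAABAABAABAABAABAABAAAC  (len 729)

486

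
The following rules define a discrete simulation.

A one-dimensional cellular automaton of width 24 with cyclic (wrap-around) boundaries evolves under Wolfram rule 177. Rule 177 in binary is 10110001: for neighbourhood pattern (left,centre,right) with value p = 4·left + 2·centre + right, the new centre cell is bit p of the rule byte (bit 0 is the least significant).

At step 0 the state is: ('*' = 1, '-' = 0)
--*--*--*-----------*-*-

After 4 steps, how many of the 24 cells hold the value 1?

k=0  --*--*--*-----------*-*-
k=1  *--*--*--**********--*-*
k=2  -*--*--*--********-*--*-
k=3  --*--*--*--******-*-*--*
k=4  *--*--*--*--****-*-*-*--

11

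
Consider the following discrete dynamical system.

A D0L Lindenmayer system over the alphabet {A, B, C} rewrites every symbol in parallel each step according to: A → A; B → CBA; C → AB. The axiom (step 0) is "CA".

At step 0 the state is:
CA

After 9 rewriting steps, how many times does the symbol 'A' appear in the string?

89

t=0: CA
t=1: ABA
t=2: ACBAA
t=3: AABCBAAA
t=4: AACBAABCBAAAA
t=5: AAABCBAAACBAABCBAAAAA
t=6: AAACBAABCBAAAAABCBAAACBAABCBAAAAAA
t=7: AAAABCBAAACBAABCBAAAAAACBAABCBAAAAABCBAAACBAABCBAAAAAAA
t=8: AAAACBAABCBAAAAABCBAAACBAABCBAAAAAAAABCBAAACBAABCBAAAAAACBAABCBAAAAABCBAAACBAABCBAAAAAAAA
t=9: AAAAABCBAAACBAABCBAAAAAACBAABCBAAAAABCBAAACBAABCBAAAAAAAAA…AAAAABCBAAACBAABCBAAAAAACBAABCBAAAAABCBAAACBAABCBAAAAAAAAA  (len 144)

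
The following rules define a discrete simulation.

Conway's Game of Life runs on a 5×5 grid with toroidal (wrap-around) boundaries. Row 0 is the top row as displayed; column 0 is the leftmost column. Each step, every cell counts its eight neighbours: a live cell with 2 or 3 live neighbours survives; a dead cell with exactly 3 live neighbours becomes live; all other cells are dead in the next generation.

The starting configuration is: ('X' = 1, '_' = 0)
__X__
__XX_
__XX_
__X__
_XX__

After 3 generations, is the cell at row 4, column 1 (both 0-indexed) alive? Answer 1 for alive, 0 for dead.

0) __X__
__XX_
__XX_
__X__
_XX__
1) _____
_X___
_X___
_____
_XXX_
2) _X___
_____
_____
_X___
__X__
3) _____
_____
_____
_____
_XX__

1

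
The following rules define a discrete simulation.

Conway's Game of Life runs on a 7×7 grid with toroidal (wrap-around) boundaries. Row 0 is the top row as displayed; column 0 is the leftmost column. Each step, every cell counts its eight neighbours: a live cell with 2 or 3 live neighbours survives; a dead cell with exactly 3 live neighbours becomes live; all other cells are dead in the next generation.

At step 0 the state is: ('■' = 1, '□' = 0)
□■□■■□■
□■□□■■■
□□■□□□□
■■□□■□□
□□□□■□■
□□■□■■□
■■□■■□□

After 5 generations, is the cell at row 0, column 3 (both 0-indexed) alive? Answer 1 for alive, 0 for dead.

0

gen 0: □■□■■□■
□■□□■■■
□□■□□□□
■■□□■□□
□□□□■□■
□□■□■■□
■■□■■□□
gen 1: □■□□□□■
□■□□■□■
□□■■■□■
■■□■□■□
■■□□■□■
■■■□□□■
■■□□□□■
gen 2: □■■□□□■
□■□□■□■
□□□□□□■
□□□□□□□
□□□■■□□
□□■□□□□
□□□□□■□
gen 3: □■■□□□■
□■■□□□■
■□□□□■□
□□□□□□□
□□□■□□□
□□□■■□□
□■■□□□□
gen 4: □□□■□□□
□□■□□■■
■■□□□□■
□□□□□□□
□□□■■□□
□□□■■□□
■■□□□□□
gen 5: ■■■□□□■
□■■□□■■
■■□□□■■
■□□□□□□
□□□■■□□
□□■■■□□
□□■■■□□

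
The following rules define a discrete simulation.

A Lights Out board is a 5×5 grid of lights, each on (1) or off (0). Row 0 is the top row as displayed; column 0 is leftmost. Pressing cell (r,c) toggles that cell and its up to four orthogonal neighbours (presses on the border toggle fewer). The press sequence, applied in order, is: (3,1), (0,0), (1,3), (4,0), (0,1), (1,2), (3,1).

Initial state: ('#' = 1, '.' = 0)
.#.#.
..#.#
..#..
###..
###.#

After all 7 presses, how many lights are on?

t=0: .#.#.
..#.#
..#..
###..
###.#
t=1: .#.#.
..#.#
.##..
.....
#.#.#
t=2: #..#.
#.#.#
.##..
.....
#.#.#
t=3: #....
#..#.
.###.
.....
#.#.#
t=4: #....
#..#.
.###.
#....
.##.#
t=5: .##..
##.#.
.###.
#....
.##.#
t=6: .#...
#.#..
.#.#.
#....
.##.#
t=7: .#...
#.#..
...#.
.##..
..#.#

8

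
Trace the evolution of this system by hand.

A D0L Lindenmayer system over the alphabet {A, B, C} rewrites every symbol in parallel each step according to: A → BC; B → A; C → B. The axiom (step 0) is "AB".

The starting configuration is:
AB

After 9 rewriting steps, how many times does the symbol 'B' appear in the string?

step 0: AB
step 1: BCA
step 2: ABBC
step 3: BCAAB
step 4: ABBCBCA
step 5: BCAABABBC
step 6: ABBCBCABCAAB
step 7: BCAABABBCABBCBCA
step 8: ABBCBCABCAABBCAABABBC
step 9: BCAABABBCABBCBCAABBCBCABCAAB

12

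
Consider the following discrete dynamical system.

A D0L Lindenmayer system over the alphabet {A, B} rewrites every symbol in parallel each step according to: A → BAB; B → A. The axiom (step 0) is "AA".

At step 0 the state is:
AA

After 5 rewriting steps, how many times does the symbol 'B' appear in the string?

44

t=0: AA
t=1: BABBAB
t=2: ABABAABABA
t=3: BABABABABABBABABABABAB
t=4: ABABABABABABABABABABAABABABABABABABABABABA
t=5: BABABABABABABABABABABABABABABABABABABABABABBABABABABABABABABABABABABABABABABABABABABAB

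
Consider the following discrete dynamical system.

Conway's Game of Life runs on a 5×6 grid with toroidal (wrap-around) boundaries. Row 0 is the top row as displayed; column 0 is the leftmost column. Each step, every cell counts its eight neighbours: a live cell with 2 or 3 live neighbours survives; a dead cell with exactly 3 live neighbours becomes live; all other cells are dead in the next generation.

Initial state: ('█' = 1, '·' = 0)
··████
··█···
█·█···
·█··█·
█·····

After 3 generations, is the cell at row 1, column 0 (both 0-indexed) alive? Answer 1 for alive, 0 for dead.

[0] ··████
··█···
█·█···
·█··█·
█·····
[1] ·█████
··█·██
··██··
██···█
███···
[2] ······
█····█
··██··
···█·█
······
[3] ······
······
█·██·█
··███·
······

0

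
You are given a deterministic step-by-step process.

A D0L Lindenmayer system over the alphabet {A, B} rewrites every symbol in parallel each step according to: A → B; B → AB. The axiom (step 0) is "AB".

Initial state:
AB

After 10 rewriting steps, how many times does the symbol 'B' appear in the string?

144

t=0: AB
t=1: BAB
t=2: ABBAB
t=3: BABABBAB
t=4: ABBABBABABBAB
t=5: BABABBABABBABBABABBAB
t=6: ABBABBABABBABBABABBABABBABBABABBAB
t=7: BABABBABABBABBABABBABABBABBABABBABBABABBABABBABBABABBAB
t=8: ABBABBABABBABBABABBABABBABBABABBABBABABBABABBABBABABBABABBABBABABBABBABABBABABBABBABABBAB
t=9: BABABBABABBABBABABBABABBABBABABBABBABABBABABBABBABABBABABB…BABBABABBABABBABBABABBABABBABBABABBABBABABBABABBABBABABBAB  (len 144)
t=10: ABBABBABABBABBABABBABABBABBABABBABBABABBABABBABBABABBABABB…BABBABABBABABBABBABABBABABBABBABABBABBABABBABABBABBABABBAB  (len 233)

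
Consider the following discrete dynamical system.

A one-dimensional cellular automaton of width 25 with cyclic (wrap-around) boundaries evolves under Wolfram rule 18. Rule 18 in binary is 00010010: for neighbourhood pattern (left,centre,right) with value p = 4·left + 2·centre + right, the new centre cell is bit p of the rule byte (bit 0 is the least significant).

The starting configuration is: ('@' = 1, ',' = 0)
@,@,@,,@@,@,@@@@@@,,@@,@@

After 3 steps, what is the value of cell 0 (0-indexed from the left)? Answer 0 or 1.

step 0: @,@,@,,@@,@,@@@@@@,,@@,@@
step 1: ,,,,,@@,,,,,,,,,,,@@,,,,,
step 2: ,,,,@,,@,,,,,,,,,@,,@,,,,
step 3: ,,,@,@@,@,,,,,,,@,@@,@,,,

0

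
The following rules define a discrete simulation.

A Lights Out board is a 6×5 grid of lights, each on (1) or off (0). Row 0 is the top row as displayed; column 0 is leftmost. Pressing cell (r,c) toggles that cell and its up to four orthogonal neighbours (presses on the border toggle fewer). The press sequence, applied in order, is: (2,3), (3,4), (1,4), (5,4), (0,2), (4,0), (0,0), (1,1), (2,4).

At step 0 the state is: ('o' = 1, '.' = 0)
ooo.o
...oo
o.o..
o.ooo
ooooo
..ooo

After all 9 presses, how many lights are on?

14

[0] ooo.o
...oo
o.o..
o.ooo
ooooo
..ooo
[1] ooo.o
....o
o..oo
o.o.o
ooooo
..ooo
[2] ooo.o
....o
o..o.
o.oo.
oooo.
..ooo
[3] ooo..
...o.
o..oo
o.oo.
oooo.
..ooo
[4] ooo..
...o.
o..oo
o.oo.
ooooo
..o..
[5] o..o.
..oo.
o..oo
o.oo.
ooooo
..o..
[6] o..o.
..oo.
o..oo
..oo.
..ooo
o.o..
[7] .o.o.
o.oo.
o..oo
..oo.
..ooo
o.o..
[8] ...o.
.o.o.
oo.oo
..oo.
..ooo
o.o..
[9] ...o.
.o.oo
oo...
..ooo
..ooo
o.o..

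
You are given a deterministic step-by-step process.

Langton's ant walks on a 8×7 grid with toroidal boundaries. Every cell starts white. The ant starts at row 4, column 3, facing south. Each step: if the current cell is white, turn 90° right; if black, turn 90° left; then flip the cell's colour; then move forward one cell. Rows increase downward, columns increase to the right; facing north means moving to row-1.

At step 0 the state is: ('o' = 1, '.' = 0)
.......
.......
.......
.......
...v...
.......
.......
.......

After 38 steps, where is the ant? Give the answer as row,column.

1,4

gen 0: .......
.......
.......
.......
...v...
.......
.......
.......
gen 1: .......
.......
.......
.......
..<o...
.......
.......
.......
gen 2: .......
.......
.......
..^....
..oo...
.......
.......
.......
gen 3: .......
.......
.......
..o>...
..oo...
.......
.......
.......
gen 4: .......
.......
.......
..oo...
..ov...
.......
.......
.......
gen 5: .......
.......
.......
..oo...
..o.>..
.......
.......
.......
gen 6: .......
.......
.......
..oo...
..o.o..
....v..
.......
.......
gen 7: .......
.......
.......
..oo...
..o.o..
...<o..
.......
.......
gen 8: .......
.......
.......
..oo...
..o^o..
...oo..
.......
.......
gen 9: .......
.......
.......
..oo...
..oo>..
...oo..
.......
.......
gen 10: .......
.......
.......
..oo^..
..oo...
...oo..
.......
.......
gen 11: .......
.......
.......
..ooo>.
..oo...
...oo..
.......
.......
gen 12: .......
.......
.......
..oooo.
..oo.v.
...oo..
.......
.......
gen 13: .......
.......
.......
..oooo.
..oo<o.
...oo..
.......
.......
gen 14: .......
.......
.......
..oo^o.
..oooo.
...oo..
.......
.......
gen 15: .......
.......
.......
..o<.o.
..oooo.
...oo..
.......
.......
gen 16: .......
.......
.......
..o..o.
..ovoo.
...oo..
.......
.......
gen 17: .......
.......
.......
..o..o.
..o.>o.
...oo..
.......
.......
gen 18: .......
.......
.......
..o.^o.
..o..o.
...oo..
.......
.......
gen 19: .......
.......
.......
..o.o>.
..o..o.
...oo..
.......
.......
gen 20: .......
.......
.....^.
..o.o..
..o..o.
...oo..
.......
.......
gen 21: .......
.......
.....o>
..o.o..
..o..o.
...oo..
.......
.......
gen 22: .......
.......
.....oo
..o.o.v
..o..o.
...oo..
.......
.......
gen 23: .......
.......
.....oo
..o.o<o
..o..o.
...oo..
.......
.......
gen 24: .......
.......
.....^o
..o.ooo
..o..o.
...oo..
.......
.......
gen 25: .......
.......
....<.o
..o.ooo
..o..o.
...oo..
.......
.......
gen 26: .......
....^..
....o.o
..o.ooo
..o..o.
...oo..
.......
.......
gen 27: .......
....o>.
....o.o
..o.ooo
..o..o.
...oo..
.......
.......
gen 28: .......
....oo.
....ovo
..o.ooo
..o..o.
...oo..
.......
.......
gen 29: .......
....oo.
....<oo
..o.ooo
..o..o.
...oo..
.......
.......
gen 30: .......
....oo.
.....oo
..o.voo
..o..o.
...oo..
.......
.......
gen 31: .......
....oo.
.....oo
..o..>o
..o..o.
...oo..
.......
.......
gen 32: .......
....oo.
.....^o
..o...o
..o..o.
...oo..
.......
.......
gen 33: .......
....oo.
....<.o
..o...o
..o..o.
...oo..
.......
.......
gen 34: .......
....^o.
....o.o
..o...o
..o..o.
...oo..
.......
.......
gen 35: .......
...<.o.
....o.o
..o...o
..o..o.
...oo..
.......
.......
gen 36: ...^...
...o.o.
....o.o
..o...o
..o..o.
...oo..
.......
.......
gen 37: ...o>..
...o.o.
....o.o
..o...o
..o..o.
...oo..
.......
.......
gen 38: ...oo..
...ovo.
....o.o
..o...o
..o..o.
...oo..
.......
.......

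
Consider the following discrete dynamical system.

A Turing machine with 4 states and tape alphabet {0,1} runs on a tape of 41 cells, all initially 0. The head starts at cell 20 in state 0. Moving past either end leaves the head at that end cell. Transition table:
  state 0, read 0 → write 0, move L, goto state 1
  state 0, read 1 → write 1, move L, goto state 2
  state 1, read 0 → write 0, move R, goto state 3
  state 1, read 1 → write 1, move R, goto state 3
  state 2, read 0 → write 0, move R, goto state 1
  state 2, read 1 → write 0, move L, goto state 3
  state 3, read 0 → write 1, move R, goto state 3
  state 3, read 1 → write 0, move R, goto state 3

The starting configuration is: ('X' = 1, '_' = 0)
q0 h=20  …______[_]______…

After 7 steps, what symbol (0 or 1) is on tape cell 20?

step 0: q0 h=20  …______[_]______…
step 1: q1 h=19  …______[_]______…
step 2: q3 h=20  …______[_]______…
step 3: q3 h=21  …_____X[_]______…
step 4: q3 h=22  …____XX[_]______…
step 5: q3 h=23  …___XXX[_]______…
step 6: q3 h=24  …__XXXX[_]______…
step 7: q3 h=25  …_XXXXX[_]______…

1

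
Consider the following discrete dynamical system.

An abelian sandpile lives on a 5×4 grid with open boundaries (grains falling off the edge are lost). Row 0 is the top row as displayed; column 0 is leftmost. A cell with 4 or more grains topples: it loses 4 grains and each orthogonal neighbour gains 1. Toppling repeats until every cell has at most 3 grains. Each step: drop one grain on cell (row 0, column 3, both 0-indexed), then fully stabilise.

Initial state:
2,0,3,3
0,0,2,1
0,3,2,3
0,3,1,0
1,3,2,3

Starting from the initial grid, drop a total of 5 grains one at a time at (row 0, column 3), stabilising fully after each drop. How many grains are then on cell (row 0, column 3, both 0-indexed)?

step 0: 2,0,3,3
0,0,2,1
0,3,2,3
0,3,1,0
1,3,2,3
step 1: 2,1,0,1
0,0,3,2
0,3,2,3
0,3,1,0
1,3,2,3
step 2: 2,1,0,2
0,0,3,2
0,3,2,3
0,3,1,0
1,3,2,3
step 3: 2,1,0,3
0,0,3,2
0,3,2,3
0,3,1,0
1,3,2,3
step 4: 2,1,1,0
0,0,3,3
0,3,2,3
0,3,1,0
1,3,2,3
step 5: 2,1,1,1
0,0,3,3
0,3,2,3
0,3,1,0
1,3,2,3

1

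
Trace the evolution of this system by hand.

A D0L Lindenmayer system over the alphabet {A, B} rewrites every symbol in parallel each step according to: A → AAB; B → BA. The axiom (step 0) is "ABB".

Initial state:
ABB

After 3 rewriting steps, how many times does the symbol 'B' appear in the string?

0) ABB
1) AABBABA
2) AABAABBABAAABBAAAB
3) AABAABBAAABAABBABAAABBAAABAABAABBABAAABAABAABBA

18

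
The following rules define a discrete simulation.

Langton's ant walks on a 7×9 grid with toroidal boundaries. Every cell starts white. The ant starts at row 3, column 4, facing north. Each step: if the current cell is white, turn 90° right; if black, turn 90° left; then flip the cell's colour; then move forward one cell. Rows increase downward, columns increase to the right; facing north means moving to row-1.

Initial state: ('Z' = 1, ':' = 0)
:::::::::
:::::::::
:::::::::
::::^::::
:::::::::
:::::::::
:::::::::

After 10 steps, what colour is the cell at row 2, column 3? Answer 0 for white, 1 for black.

1

k=0  :::::::::
:::::::::
:::::::::
::::^::::
:::::::::
:::::::::
:::::::::
k=1  :::::::::
:::::::::
:::::::::
::::Z>:::
:::::::::
:::::::::
:::::::::
k=2  :::::::::
:::::::::
:::::::::
::::ZZ:::
:::::v:::
:::::::::
:::::::::
k=3  :::::::::
:::::::::
:::::::::
::::ZZ:::
::::<Z:::
:::::::::
:::::::::
k=4  :::::::::
:::::::::
:::::::::
::::^Z:::
::::ZZ:::
:::::::::
:::::::::
k=5  :::::::::
:::::::::
:::::::::
:::<:Z:::
::::ZZ:::
:::::::::
:::::::::
k=6  :::::::::
:::::::::
:::^:::::
:::Z:Z:::
::::ZZ:::
:::::::::
:::::::::
k=7  :::::::::
:::::::::
:::Z>::::
:::Z:Z:::
::::ZZ:::
:::::::::
:::::::::
k=8  :::::::::
:::::::::
:::ZZ::::
:::ZvZ:::
::::ZZ:::
:::::::::
:::::::::
k=9  :::::::::
:::::::::
:::ZZ::::
:::<ZZ:::
::::ZZ:::
:::::::::
:::::::::
k=10  :::::::::
:::::::::
:::ZZ::::
::::ZZ:::
:::vZZ:::
:::::::::
:::::::::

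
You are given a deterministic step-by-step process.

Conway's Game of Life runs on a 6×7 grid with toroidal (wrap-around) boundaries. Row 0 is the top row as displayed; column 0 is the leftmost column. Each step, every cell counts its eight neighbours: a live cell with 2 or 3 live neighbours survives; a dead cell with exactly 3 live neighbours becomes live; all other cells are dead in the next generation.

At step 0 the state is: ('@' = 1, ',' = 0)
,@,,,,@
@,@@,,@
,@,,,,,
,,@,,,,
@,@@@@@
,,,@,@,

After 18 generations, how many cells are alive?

7

t=0: ,@,,,,@
@,@@,,@
,@,,,,,
,,@,,,,
@,@@@@@
,,,@,@,
t=1: ,@,@@@@
,,@,,,@
@@,@,,,
@,@,@@@
,@@,,@@
,@,@,,,
t=2: ,@,@@@@
,,,,,,@
,,,@@,,
,,,,@,,
,,,,,,,
,@,@,,,
t=3: ,,,@@@@
@,@,,,@
,,,@@@,
,,,@@,,
,,,,,,,
@,,@,@,
t=4: ,@@@,,,
@,@,,,,
,,@,,@@
,,,@,@,
,,,@,,,
,,,@,@,
t=5: ,@,@@,,
@,,,,,@
,@@@@@@
,,@@,@@
,,@@,,,
,,,@,,,
t=6: @,@@@,,
,,,,,,@
,@,,,,,
@,,,,,@
,,,,,,,
,,,,,,,
t=7: ,,,@,,,
@@@@,,,
,,,,,,@
@,,,,,,
,,,,,,,
,,,@,,,
t=8: ,@,@@,,
@@@@,,,
,,@,,,@
,,,,,,,
,,,,,,,
,,,,,,,
t=9: @@,@@,,
@,,,@,,
@,@@,,,
,,,,,,,
,,,,,,,
,,,,,,,
t=10: @@,@@,,
@,,,@,@
,@,@,,,
,,,,,,,
,,,,,,,
,,,,,,,
t=11: @@,@@@@
,,,,@@@
@,,,,,,
,,,,,,,
,,,,,,,
,,,,,,,
t=12: @,,@,,,
,@,@,,,
,,,,,@@
,,,,,,,
,,,,,,,
@,,,@@@
t=13: @@@@,@,
@,@,@,@
,,,,,,,
,,,,,,,
,,,,,@@
@,,,@@@
t=14: ,,@,,,,
@,@,@@@
,,,,,,,
,,,,,,,
@,,,@,,
,,@@,,,
t=15: ,,@,@@@
,@,@,@@
,,,,,@@
,,,,,,,
,,,@,,,
,@@@,,,
t=16: ,,,,,,@
,,@@,,,
@,,,@@@
,,,,,,,
,,,@,,,
,@,,,@,
t=17: ,,@,,,,
@,,@@,,
,,,@@@@
,,,,@@@
,,,,,,,
,,,,,,,
t=18: ,,,@,,,
,,@,,,@
@,,,,,,
,,,@,,@
,,,,,@,
,,,,,,,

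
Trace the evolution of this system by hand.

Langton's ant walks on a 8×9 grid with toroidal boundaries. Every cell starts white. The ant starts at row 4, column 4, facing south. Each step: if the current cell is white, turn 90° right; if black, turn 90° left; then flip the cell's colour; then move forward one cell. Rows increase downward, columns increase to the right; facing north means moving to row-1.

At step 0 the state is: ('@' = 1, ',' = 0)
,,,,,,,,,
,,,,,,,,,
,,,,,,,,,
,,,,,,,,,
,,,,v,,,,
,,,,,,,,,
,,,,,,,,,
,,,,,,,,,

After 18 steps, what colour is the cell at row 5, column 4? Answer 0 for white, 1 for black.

0) ,,,,,,,,,
,,,,,,,,,
,,,,,,,,,
,,,,,,,,,
,,,,v,,,,
,,,,,,,,,
,,,,,,,,,
,,,,,,,,,
1) ,,,,,,,,,
,,,,,,,,,
,,,,,,,,,
,,,,,,,,,
,,,<@,,,,
,,,,,,,,,
,,,,,,,,,
,,,,,,,,,
2) ,,,,,,,,,
,,,,,,,,,
,,,,,,,,,
,,,^,,,,,
,,,@@,,,,
,,,,,,,,,
,,,,,,,,,
,,,,,,,,,
3) ,,,,,,,,,
,,,,,,,,,
,,,,,,,,,
,,,@>,,,,
,,,@@,,,,
,,,,,,,,,
,,,,,,,,,
,,,,,,,,,
4) ,,,,,,,,,
,,,,,,,,,
,,,,,,,,,
,,,@@,,,,
,,,@v,,,,
,,,,,,,,,
,,,,,,,,,
,,,,,,,,,
5) ,,,,,,,,,
,,,,,,,,,
,,,,,,,,,
,,,@@,,,,
,,,@,>,,,
,,,,,,,,,
,,,,,,,,,
,,,,,,,,,
6) ,,,,,,,,,
,,,,,,,,,
,,,,,,,,,
,,,@@,,,,
,,,@,@,,,
,,,,,v,,,
,,,,,,,,,
,,,,,,,,,
7) ,,,,,,,,,
,,,,,,,,,
,,,,,,,,,
,,,@@,,,,
,,,@,@,,,
,,,,<@,,,
,,,,,,,,,
,,,,,,,,,
8) ,,,,,,,,,
,,,,,,,,,
,,,,,,,,,
,,,@@,,,,
,,,@^@,,,
,,,,@@,,,
,,,,,,,,,
,,,,,,,,,
9) ,,,,,,,,,
,,,,,,,,,
,,,,,,,,,
,,,@@,,,,
,,,@@>,,,
,,,,@@,,,
,,,,,,,,,
,,,,,,,,,
10) ,,,,,,,,,
,,,,,,,,,
,,,,,,,,,
,,,@@^,,,
,,,@@,,,,
,,,,@@,,,
,,,,,,,,,
,,,,,,,,,
11) ,,,,,,,,,
,,,,,,,,,
,,,,,,,,,
,,,@@@>,,
,,,@@,,,,
,,,,@@,,,
,,,,,,,,,
,,,,,,,,,
12) ,,,,,,,,,
,,,,,,,,,
,,,,,,,,,
,,,@@@@,,
,,,@@,v,,
,,,,@@,,,
,,,,,,,,,
,,,,,,,,,
13) ,,,,,,,,,
,,,,,,,,,
,,,,,,,,,
,,,@@@@,,
,,,@@<@,,
,,,,@@,,,
,,,,,,,,,
,,,,,,,,,
14) ,,,,,,,,,
,,,,,,,,,
,,,,,,,,,
,,,@@^@,,
,,,@@@@,,
,,,,@@,,,
,,,,,,,,,
,,,,,,,,,
15) ,,,,,,,,,
,,,,,,,,,
,,,,,,,,,
,,,@<,@,,
,,,@@@@,,
,,,,@@,,,
,,,,,,,,,
,,,,,,,,,
16) ,,,,,,,,,
,,,,,,,,,
,,,,,,,,,
,,,@,,@,,
,,,@v@@,,
,,,,@@,,,
,,,,,,,,,
,,,,,,,,,
17) ,,,,,,,,,
,,,,,,,,,
,,,,,,,,,
,,,@,,@,,
,,,@,>@,,
,,,,@@,,,
,,,,,,,,,
,,,,,,,,,
18) ,,,,,,,,,
,,,,,,,,,
,,,,,,,,,
,,,@,^@,,
,,,@,,@,,
,,,,@@,,,
,,,,,,,,,
,,,,,,,,,

1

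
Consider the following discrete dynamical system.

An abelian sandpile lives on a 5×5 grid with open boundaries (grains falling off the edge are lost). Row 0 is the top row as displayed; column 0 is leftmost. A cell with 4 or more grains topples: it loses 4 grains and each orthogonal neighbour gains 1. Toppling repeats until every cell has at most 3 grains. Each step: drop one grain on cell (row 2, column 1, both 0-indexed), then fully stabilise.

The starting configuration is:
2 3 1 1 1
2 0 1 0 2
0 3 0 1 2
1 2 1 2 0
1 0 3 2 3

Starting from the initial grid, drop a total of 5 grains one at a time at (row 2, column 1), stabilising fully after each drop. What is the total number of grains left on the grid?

39

step 0: 2 3 1 1 1
2 0 1 0 2
0 3 0 1 2
1 2 1 2 0
1 0 3 2 3
step 1: 2 3 1 1 1
2 1 1 0 2
1 0 1 1 2
1 3 1 2 0
1 0 3 2 3
step 2: 2 3 1 1 1
2 1 1 0 2
1 1 1 1 2
1 3 1 2 0
1 0 3 2 3
step 3: 2 3 1 1 1
2 1 1 0 2
1 2 1 1 2
1 3 1 2 0
1 0 3 2 3
step 4: 2 3 1 1 1
2 1 1 0 2
1 3 1 1 2
1 3 1 2 0
1 0 3 2 3
step 5: 2 3 1 1 1
2 2 1 0 2
2 1 2 1 2
2 0 2 2 0
1 1 3 2 3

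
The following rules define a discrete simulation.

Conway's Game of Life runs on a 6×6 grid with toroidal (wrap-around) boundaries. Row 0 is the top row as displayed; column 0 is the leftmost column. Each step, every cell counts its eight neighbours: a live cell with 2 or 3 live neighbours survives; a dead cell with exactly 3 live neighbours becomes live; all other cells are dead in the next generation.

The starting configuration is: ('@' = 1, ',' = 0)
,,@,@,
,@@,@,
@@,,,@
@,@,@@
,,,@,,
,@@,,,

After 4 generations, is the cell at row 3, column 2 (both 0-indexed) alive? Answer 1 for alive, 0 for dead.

1

0) ,,@,@,
,@@,@,
@@,,,@
@,@,@@
,,,@,,
,@@,,,
1) ,,,,,,
,,@,@,
,,,,,,
,,@@@,
@,,@@@
,@@,,,
2) ,@@@,,
,,,,,,
,,@,@,
,,@,,,
@,,,,@
@@@@@@
3) ,,,,,@
,@,,,,
,,,@,,
,@,@,@
,,,,,,
,,,,,,
4) ,,,,,,
,,,,,,
@,,,@,
,,@,@,
,,,,,,
,,,,,,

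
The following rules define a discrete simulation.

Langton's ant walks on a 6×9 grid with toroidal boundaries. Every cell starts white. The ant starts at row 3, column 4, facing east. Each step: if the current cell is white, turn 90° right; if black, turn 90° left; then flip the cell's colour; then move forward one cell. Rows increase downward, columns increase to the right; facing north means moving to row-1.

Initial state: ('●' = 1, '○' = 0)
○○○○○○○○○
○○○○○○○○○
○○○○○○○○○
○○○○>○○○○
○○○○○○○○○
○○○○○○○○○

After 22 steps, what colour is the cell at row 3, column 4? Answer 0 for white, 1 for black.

k=0  ○○○○○○○○○
○○○○○○○○○
○○○○○○○○○
○○○○>○○○○
○○○○○○○○○
○○○○○○○○○
k=1  ○○○○○○○○○
○○○○○○○○○
○○○○○○○○○
○○○○●○○○○
○○○○v○○○○
○○○○○○○○○
k=2  ○○○○○○○○○
○○○○○○○○○
○○○○○○○○○
○○○○●○○○○
○○○<●○○○○
○○○○○○○○○
k=3  ○○○○○○○○○
○○○○○○○○○
○○○○○○○○○
○○○^●○○○○
○○○●●○○○○
○○○○○○○○○
k=4  ○○○○○○○○○
○○○○○○○○○
○○○○○○○○○
○○○●>○○○○
○○○●●○○○○
○○○○○○○○○
k=5  ○○○○○○○○○
○○○○○○○○○
○○○○^○○○○
○○○●○○○○○
○○○●●○○○○
○○○○○○○○○
k=6  ○○○○○○○○○
○○○○○○○○○
○○○○●>○○○
○○○●○○○○○
○○○●●○○○○
○○○○○○○○○
k=7  ○○○○○○○○○
○○○○○○○○○
○○○○●●○○○
○○○●○v○○○
○○○●●○○○○
○○○○○○○○○
k=8  ○○○○○○○○○
○○○○○○○○○
○○○○●●○○○
○○○●<●○○○
○○○●●○○○○
○○○○○○○○○
k=9  ○○○○○○○○○
○○○○○○○○○
○○○○^●○○○
○○○●●●○○○
○○○●●○○○○
○○○○○○○○○
k=10  ○○○○○○○○○
○○○○○○○○○
○○○<○●○○○
○○○●●●○○○
○○○●●○○○○
○○○○○○○○○
k=11  ○○○○○○○○○
○○○^○○○○○
○○○●○●○○○
○○○●●●○○○
○○○●●○○○○
○○○○○○○○○
k=12  ○○○○○○○○○
○○○●>○○○○
○○○●○●○○○
○○○●●●○○○
○○○●●○○○○
○○○○○○○○○
k=13  ○○○○○○○○○
○○○●●○○○○
○○○●v●○○○
○○○●●●○○○
○○○●●○○○○
○○○○○○○○○
k=14  ○○○○○○○○○
○○○●●○○○○
○○○<●●○○○
○○○●●●○○○
○○○●●○○○○
○○○○○○○○○
k=15  ○○○○○○○○○
○○○●●○○○○
○○○○●●○○○
○○○v●●○○○
○○○●●○○○○
○○○○○○○○○
k=16  ○○○○○○○○○
○○○●●○○○○
○○○○●●○○○
○○○○>●○○○
○○○●●○○○○
○○○○○○○○○
k=17  ○○○○○○○○○
○○○●●○○○○
○○○○^●○○○
○○○○○●○○○
○○○●●○○○○
○○○○○○○○○
k=18  ○○○○○○○○○
○○○●●○○○○
○○○<○●○○○
○○○○○●○○○
○○○●●○○○○
○○○○○○○○○
k=19  ○○○○○○○○○
○○○^●○○○○
○○○●○●○○○
○○○○○●○○○
○○○●●○○○○
○○○○○○○○○
k=20  ○○○○○○○○○
○○<○●○○○○
○○○●○●○○○
○○○○○●○○○
○○○●●○○○○
○○○○○○○○○
k=21  ○○^○○○○○○
○○●○●○○○○
○○○●○●○○○
○○○○○●○○○
○○○●●○○○○
○○○○○○○○○
k=22  ○○●>○○○○○
○○●○●○○○○
○○○●○●○○○
○○○○○●○○○
○○○●●○○○○
○○○○○○○○○

0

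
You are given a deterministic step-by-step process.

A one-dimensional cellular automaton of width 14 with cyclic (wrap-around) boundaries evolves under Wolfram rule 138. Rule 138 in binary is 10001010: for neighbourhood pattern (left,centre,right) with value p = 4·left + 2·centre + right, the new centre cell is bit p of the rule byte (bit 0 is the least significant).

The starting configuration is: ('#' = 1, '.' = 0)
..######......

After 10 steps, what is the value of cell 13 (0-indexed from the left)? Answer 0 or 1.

step 0: ..######......
step 1: .######.......
step 2: ######........
step 3: #####........#
step 4: ####........##
step 5: ###........###
step 6: ##........####
step 7: #........#####
step 8: ........######
step 9: .......######.
step 10: ......######..

0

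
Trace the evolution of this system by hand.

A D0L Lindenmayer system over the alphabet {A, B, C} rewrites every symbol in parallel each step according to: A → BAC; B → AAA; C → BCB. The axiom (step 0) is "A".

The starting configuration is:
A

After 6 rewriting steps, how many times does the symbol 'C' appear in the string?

[0] A
[1] BAC
[2] AAABACBCB
[3] BACBACBACAAABACBCBAAABCBAAA
[4] AAABACBCBAAABACBCBAAABACBCBBACBACBACAAABACBCBAAABCBAAABACBACBACAAABCBAAABACBACBAC
[5] BACBACBACAAABACBCBAAABCBAAABACBACBACAAABACBCBAAABCBAAABACB…CBCBBACBACBACAAABCBAAABACBACBACAAABACBCBAAABACBCBAAABACBCB  (len 243)
[6] AAABACBCBAAABACBCBAAABACBCBBACBACBACAAABACBCBAAABCBAAABACB…BAAABACBACBACAAABACBCBAAABCBAAABACBACBACAAABACBCBAAABCBAAA  (len 729)

168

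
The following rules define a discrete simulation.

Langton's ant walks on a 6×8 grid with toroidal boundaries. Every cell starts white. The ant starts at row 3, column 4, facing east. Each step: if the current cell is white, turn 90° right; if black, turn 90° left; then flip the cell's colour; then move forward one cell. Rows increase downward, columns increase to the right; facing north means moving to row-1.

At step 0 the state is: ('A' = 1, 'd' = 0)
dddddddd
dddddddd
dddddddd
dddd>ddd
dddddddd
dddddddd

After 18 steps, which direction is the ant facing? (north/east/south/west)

west

0) dddddddd
dddddddd
dddddddd
dddd>ddd
dddddddd
dddddddd
1) dddddddd
dddddddd
dddddddd
ddddAddd
ddddvddd
dddddddd
2) dddddddd
dddddddd
dddddddd
ddddAddd
ddd<Addd
dddddddd
3) dddddddd
dddddddd
dddddddd
ddd^Addd
dddAAddd
dddddddd
4) dddddddd
dddddddd
dddddddd
dddA>ddd
dddAAddd
dddddddd
5) dddddddd
dddddddd
dddd^ddd
dddAdddd
dddAAddd
dddddddd
6) dddddddd
dddddddd
ddddA>dd
dddAdddd
dddAAddd
dddddddd
7) dddddddd
dddddddd
ddddAAdd
dddAdvdd
dddAAddd
dddddddd
8) dddddddd
dddddddd
ddddAAdd
dddA<Add
dddAAddd
dddddddd
9) dddddddd
dddddddd
dddd^Add
dddAAAdd
dddAAddd
dddddddd
10) dddddddd
dddddddd
ddd<dAdd
dddAAAdd
dddAAddd
dddddddd
11) dddddddd
ddd^dddd
dddAdAdd
dddAAAdd
dddAAddd
dddddddd
12) dddddddd
dddA>ddd
dddAdAdd
dddAAAdd
dddAAddd
dddddddd
13) dddddddd
dddAAddd
dddAvAdd
dddAAAdd
dddAAddd
dddddddd
14) dddddddd
dddAAddd
ddd<AAdd
dddAAAdd
dddAAddd
dddddddd
15) dddddddd
dddAAddd
ddddAAdd
dddvAAdd
dddAAddd
dddddddd
16) dddddddd
dddAAddd
ddddAAdd
dddd>Add
dddAAddd
dddddddd
17) dddddddd
dddAAddd
dddd^Add
dddddAdd
dddAAddd
dddddddd
18) dddddddd
dddAAddd
ddd<dAdd
dddddAdd
dddAAddd
dddddddd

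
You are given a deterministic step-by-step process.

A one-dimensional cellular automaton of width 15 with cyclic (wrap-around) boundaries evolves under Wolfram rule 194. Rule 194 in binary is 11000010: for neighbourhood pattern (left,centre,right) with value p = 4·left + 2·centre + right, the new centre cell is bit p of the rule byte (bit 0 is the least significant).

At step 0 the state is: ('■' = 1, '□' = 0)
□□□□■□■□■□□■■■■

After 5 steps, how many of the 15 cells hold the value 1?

gen 0: □□□□■□■□■□□■■■■
gen 1: □□□■□□□□□□■□■■■
gen 2: □□■□□□□□□■□□□■■
gen 3: □■□□□□□□■□□□■□■
gen 4: □□□□□□□■□□□■□□□
gen 5: □□□□□□■□□□■□□□□

2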